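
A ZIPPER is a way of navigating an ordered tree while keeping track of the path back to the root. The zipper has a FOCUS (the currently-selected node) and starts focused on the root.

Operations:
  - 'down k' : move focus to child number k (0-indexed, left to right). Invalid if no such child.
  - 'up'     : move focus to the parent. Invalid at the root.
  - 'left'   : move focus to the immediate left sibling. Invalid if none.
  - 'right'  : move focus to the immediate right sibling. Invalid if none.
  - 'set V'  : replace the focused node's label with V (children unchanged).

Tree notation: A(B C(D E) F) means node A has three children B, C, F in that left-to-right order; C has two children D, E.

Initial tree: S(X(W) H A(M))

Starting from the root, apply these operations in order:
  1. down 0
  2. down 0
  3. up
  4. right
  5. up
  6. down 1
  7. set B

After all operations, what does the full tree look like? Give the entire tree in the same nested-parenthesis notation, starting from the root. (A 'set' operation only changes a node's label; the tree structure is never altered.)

Step 1 (down 0): focus=X path=0 depth=1 children=['W'] left=[] right=['H', 'A'] parent=S
Step 2 (down 0): focus=W path=0/0 depth=2 children=[] left=[] right=[] parent=X
Step 3 (up): focus=X path=0 depth=1 children=['W'] left=[] right=['H', 'A'] parent=S
Step 4 (right): focus=H path=1 depth=1 children=[] left=['X'] right=['A'] parent=S
Step 5 (up): focus=S path=root depth=0 children=['X', 'H', 'A'] (at root)
Step 6 (down 1): focus=H path=1 depth=1 children=[] left=['X'] right=['A'] parent=S
Step 7 (set B): focus=B path=1 depth=1 children=[] left=['X'] right=['A'] parent=S

Answer: S(X(W) B A(M))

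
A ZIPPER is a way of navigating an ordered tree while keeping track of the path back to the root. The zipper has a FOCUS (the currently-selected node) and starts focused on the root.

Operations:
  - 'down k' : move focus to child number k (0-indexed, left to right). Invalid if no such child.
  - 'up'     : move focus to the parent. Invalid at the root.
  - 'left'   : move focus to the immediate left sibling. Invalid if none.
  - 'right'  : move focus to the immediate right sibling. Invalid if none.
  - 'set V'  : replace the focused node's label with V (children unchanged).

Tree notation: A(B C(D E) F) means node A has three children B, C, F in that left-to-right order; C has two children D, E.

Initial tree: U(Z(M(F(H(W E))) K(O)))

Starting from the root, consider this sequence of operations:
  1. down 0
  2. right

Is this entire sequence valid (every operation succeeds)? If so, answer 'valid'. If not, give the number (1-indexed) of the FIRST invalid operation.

Answer: 2

Derivation:
Step 1 (down 0): focus=Z path=0 depth=1 children=['M', 'K'] left=[] right=[] parent=U
Step 2 (right): INVALID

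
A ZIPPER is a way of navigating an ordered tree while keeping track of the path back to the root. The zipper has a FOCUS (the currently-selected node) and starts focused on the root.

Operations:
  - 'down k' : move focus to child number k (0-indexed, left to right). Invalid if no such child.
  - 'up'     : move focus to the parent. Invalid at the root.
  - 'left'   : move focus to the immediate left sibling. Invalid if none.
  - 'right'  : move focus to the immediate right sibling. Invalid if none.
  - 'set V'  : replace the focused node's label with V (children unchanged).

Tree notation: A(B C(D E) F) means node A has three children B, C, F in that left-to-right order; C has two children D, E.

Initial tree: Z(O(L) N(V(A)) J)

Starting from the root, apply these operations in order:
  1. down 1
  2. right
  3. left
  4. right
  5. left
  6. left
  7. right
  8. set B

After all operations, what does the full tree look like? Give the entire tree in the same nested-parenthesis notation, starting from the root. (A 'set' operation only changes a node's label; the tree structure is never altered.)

Step 1 (down 1): focus=N path=1 depth=1 children=['V'] left=['O'] right=['J'] parent=Z
Step 2 (right): focus=J path=2 depth=1 children=[] left=['O', 'N'] right=[] parent=Z
Step 3 (left): focus=N path=1 depth=1 children=['V'] left=['O'] right=['J'] parent=Z
Step 4 (right): focus=J path=2 depth=1 children=[] left=['O', 'N'] right=[] parent=Z
Step 5 (left): focus=N path=1 depth=1 children=['V'] left=['O'] right=['J'] parent=Z
Step 6 (left): focus=O path=0 depth=1 children=['L'] left=[] right=['N', 'J'] parent=Z
Step 7 (right): focus=N path=1 depth=1 children=['V'] left=['O'] right=['J'] parent=Z
Step 8 (set B): focus=B path=1 depth=1 children=['V'] left=['O'] right=['J'] parent=Z

Answer: Z(O(L) B(V(A)) J)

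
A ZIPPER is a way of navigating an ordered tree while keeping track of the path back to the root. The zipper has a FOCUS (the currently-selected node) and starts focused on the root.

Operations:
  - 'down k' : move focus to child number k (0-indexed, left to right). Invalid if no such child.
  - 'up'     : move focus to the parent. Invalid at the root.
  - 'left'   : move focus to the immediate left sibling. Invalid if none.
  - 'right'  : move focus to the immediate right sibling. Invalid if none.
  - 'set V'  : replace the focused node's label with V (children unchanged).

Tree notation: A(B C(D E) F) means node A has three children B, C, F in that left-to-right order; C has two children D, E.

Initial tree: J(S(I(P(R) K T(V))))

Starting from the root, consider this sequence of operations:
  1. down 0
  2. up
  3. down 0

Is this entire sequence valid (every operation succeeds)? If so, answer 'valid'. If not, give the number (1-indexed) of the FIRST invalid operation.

Step 1 (down 0): focus=S path=0 depth=1 children=['I'] left=[] right=[] parent=J
Step 2 (up): focus=J path=root depth=0 children=['S'] (at root)
Step 3 (down 0): focus=S path=0 depth=1 children=['I'] left=[] right=[] parent=J

Answer: valid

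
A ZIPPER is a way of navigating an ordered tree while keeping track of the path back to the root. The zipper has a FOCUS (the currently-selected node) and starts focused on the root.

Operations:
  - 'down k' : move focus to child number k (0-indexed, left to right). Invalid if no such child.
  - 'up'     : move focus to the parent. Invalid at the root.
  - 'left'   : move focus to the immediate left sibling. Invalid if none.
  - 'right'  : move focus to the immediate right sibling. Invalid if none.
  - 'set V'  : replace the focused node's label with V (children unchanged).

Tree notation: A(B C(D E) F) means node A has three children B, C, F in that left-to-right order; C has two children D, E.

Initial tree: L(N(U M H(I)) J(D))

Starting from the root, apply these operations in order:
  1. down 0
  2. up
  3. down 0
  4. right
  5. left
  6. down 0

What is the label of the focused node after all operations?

Step 1 (down 0): focus=N path=0 depth=1 children=['U', 'M', 'H'] left=[] right=['J'] parent=L
Step 2 (up): focus=L path=root depth=0 children=['N', 'J'] (at root)
Step 3 (down 0): focus=N path=0 depth=1 children=['U', 'M', 'H'] left=[] right=['J'] parent=L
Step 4 (right): focus=J path=1 depth=1 children=['D'] left=['N'] right=[] parent=L
Step 5 (left): focus=N path=0 depth=1 children=['U', 'M', 'H'] left=[] right=['J'] parent=L
Step 6 (down 0): focus=U path=0/0 depth=2 children=[] left=[] right=['M', 'H'] parent=N

Answer: U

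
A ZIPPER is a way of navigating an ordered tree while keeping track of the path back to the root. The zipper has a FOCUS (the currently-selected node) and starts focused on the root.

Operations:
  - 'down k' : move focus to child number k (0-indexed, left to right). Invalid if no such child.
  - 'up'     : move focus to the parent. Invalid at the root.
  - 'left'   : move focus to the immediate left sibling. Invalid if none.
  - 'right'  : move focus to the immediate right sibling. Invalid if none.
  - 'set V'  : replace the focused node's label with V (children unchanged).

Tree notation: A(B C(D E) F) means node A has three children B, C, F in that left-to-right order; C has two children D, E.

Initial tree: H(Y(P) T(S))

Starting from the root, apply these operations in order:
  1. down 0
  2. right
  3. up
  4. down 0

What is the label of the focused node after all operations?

Step 1 (down 0): focus=Y path=0 depth=1 children=['P'] left=[] right=['T'] parent=H
Step 2 (right): focus=T path=1 depth=1 children=['S'] left=['Y'] right=[] parent=H
Step 3 (up): focus=H path=root depth=0 children=['Y', 'T'] (at root)
Step 4 (down 0): focus=Y path=0 depth=1 children=['P'] left=[] right=['T'] parent=H

Answer: Y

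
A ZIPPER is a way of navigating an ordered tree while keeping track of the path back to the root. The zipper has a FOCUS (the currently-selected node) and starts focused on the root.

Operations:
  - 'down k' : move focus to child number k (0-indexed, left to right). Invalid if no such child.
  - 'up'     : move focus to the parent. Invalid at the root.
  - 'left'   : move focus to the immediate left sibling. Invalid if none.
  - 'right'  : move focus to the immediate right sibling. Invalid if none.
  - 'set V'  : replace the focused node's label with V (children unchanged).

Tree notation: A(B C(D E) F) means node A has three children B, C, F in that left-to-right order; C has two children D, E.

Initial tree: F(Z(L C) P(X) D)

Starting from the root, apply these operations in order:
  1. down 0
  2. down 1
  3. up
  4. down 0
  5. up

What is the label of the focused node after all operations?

Step 1 (down 0): focus=Z path=0 depth=1 children=['L', 'C'] left=[] right=['P', 'D'] parent=F
Step 2 (down 1): focus=C path=0/1 depth=2 children=[] left=['L'] right=[] parent=Z
Step 3 (up): focus=Z path=0 depth=1 children=['L', 'C'] left=[] right=['P', 'D'] parent=F
Step 4 (down 0): focus=L path=0/0 depth=2 children=[] left=[] right=['C'] parent=Z
Step 5 (up): focus=Z path=0 depth=1 children=['L', 'C'] left=[] right=['P', 'D'] parent=F

Answer: Z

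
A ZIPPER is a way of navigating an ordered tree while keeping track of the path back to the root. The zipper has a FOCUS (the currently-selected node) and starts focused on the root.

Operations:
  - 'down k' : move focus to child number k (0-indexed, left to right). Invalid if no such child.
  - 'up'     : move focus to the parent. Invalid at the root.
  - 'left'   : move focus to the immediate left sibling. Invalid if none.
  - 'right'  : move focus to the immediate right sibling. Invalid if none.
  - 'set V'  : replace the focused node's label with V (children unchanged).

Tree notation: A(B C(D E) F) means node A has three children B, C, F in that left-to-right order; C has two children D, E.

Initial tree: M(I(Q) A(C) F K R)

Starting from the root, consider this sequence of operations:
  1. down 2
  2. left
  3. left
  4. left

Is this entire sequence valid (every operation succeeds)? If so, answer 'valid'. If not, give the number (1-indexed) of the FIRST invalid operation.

Step 1 (down 2): focus=F path=2 depth=1 children=[] left=['I', 'A'] right=['K', 'R'] parent=M
Step 2 (left): focus=A path=1 depth=1 children=['C'] left=['I'] right=['F', 'K', 'R'] parent=M
Step 3 (left): focus=I path=0 depth=1 children=['Q'] left=[] right=['A', 'F', 'K', 'R'] parent=M
Step 4 (left): INVALID

Answer: 4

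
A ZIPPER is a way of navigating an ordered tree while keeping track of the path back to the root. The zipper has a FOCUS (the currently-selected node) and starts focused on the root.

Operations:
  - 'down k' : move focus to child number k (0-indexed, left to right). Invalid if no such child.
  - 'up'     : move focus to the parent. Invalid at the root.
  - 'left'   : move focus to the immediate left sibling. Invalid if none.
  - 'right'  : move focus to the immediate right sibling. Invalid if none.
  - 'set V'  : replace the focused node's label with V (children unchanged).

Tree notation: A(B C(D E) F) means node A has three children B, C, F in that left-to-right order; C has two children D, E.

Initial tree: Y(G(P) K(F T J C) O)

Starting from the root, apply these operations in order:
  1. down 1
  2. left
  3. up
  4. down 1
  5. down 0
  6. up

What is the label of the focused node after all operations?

Step 1 (down 1): focus=K path=1 depth=1 children=['F', 'T', 'J', 'C'] left=['G'] right=['O'] parent=Y
Step 2 (left): focus=G path=0 depth=1 children=['P'] left=[] right=['K', 'O'] parent=Y
Step 3 (up): focus=Y path=root depth=0 children=['G', 'K', 'O'] (at root)
Step 4 (down 1): focus=K path=1 depth=1 children=['F', 'T', 'J', 'C'] left=['G'] right=['O'] parent=Y
Step 5 (down 0): focus=F path=1/0 depth=2 children=[] left=[] right=['T', 'J', 'C'] parent=K
Step 6 (up): focus=K path=1 depth=1 children=['F', 'T', 'J', 'C'] left=['G'] right=['O'] parent=Y

Answer: K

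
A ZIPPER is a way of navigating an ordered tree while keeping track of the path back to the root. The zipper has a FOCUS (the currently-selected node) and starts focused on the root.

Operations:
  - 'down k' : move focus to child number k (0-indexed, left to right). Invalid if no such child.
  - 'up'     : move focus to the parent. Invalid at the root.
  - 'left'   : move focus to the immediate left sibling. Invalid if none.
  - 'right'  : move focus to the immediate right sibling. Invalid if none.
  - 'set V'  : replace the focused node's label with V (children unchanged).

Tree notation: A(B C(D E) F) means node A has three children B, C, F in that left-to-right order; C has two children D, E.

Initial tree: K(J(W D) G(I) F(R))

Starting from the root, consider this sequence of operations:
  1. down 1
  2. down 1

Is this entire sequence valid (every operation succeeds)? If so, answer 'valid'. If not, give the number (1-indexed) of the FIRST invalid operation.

Answer: 2

Derivation:
Step 1 (down 1): focus=G path=1 depth=1 children=['I'] left=['J'] right=['F'] parent=K
Step 2 (down 1): INVALID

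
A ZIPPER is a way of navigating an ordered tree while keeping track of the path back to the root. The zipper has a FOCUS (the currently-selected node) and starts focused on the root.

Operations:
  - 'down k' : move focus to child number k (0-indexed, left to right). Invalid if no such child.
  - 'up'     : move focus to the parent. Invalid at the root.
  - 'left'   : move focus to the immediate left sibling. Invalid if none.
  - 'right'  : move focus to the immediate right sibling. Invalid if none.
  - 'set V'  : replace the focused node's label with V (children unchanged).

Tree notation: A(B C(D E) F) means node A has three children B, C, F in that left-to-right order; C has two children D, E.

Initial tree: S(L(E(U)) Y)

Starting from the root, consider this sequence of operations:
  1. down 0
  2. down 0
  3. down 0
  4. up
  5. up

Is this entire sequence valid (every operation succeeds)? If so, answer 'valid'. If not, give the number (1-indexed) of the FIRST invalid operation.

Answer: valid

Derivation:
Step 1 (down 0): focus=L path=0 depth=1 children=['E'] left=[] right=['Y'] parent=S
Step 2 (down 0): focus=E path=0/0 depth=2 children=['U'] left=[] right=[] parent=L
Step 3 (down 0): focus=U path=0/0/0 depth=3 children=[] left=[] right=[] parent=E
Step 4 (up): focus=E path=0/0 depth=2 children=['U'] left=[] right=[] parent=L
Step 5 (up): focus=L path=0 depth=1 children=['E'] left=[] right=['Y'] parent=S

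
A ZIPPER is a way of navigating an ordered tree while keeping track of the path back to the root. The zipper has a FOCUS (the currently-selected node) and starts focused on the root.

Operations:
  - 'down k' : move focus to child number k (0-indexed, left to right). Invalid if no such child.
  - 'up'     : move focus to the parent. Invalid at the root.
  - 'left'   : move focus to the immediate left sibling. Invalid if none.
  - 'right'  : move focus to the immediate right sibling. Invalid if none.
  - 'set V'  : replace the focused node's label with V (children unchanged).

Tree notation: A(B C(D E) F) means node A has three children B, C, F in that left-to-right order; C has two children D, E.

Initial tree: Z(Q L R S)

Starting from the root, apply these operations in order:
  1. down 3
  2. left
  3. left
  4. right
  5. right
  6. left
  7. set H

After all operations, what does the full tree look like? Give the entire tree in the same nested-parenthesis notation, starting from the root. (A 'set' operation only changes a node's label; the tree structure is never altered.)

Answer: Z(Q L H S)

Derivation:
Step 1 (down 3): focus=S path=3 depth=1 children=[] left=['Q', 'L', 'R'] right=[] parent=Z
Step 2 (left): focus=R path=2 depth=1 children=[] left=['Q', 'L'] right=['S'] parent=Z
Step 3 (left): focus=L path=1 depth=1 children=[] left=['Q'] right=['R', 'S'] parent=Z
Step 4 (right): focus=R path=2 depth=1 children=[] left=['Q', 'L'] right=['S'] parent=Z
Step 5 (right): focus=S path=3 depth=1 children=[] left=['Q', 'L', 'R'] right=[] parent=Z
Step 6 (left): focus=R path=2 depth=1 children=[] left=['Q', 'L'] right=['S'] parent=Z
Step 7 (set H): focus=H path=2 depth=1 children=[] left=['Q', 'L'] right=['S'] parent=Z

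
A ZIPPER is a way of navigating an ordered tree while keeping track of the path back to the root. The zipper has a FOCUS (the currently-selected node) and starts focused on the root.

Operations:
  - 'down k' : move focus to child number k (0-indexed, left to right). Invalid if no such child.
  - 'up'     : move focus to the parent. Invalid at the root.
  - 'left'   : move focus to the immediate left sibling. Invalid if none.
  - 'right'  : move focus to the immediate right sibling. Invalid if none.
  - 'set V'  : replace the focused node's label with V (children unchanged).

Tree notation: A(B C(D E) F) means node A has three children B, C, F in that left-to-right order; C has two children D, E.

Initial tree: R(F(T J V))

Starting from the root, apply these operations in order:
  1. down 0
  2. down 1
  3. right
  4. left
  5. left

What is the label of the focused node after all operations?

Answer: T

Derivation:
Step 1 (down 0): focus=F path=0 depth=1 children=['T', 'J', 'V'] left=[] right=[] parent=R
Step 2 (down 1): focus=J path=0/1 depth=2 children=[] left=['T'] right=['V'] parent=F
Step 3 (right): focus=V path=0/2 depth=2 children=[] left=['T', 'J'] right=[] parent=F
Step 4 (left): focus=J path=0/1 depth=2 children=[] left=['T'] right=['V'] parent=F
Step 5 (left): focus=T path=0/0 depth=2 children=[] left=[] right=['J', 'V'] parent=F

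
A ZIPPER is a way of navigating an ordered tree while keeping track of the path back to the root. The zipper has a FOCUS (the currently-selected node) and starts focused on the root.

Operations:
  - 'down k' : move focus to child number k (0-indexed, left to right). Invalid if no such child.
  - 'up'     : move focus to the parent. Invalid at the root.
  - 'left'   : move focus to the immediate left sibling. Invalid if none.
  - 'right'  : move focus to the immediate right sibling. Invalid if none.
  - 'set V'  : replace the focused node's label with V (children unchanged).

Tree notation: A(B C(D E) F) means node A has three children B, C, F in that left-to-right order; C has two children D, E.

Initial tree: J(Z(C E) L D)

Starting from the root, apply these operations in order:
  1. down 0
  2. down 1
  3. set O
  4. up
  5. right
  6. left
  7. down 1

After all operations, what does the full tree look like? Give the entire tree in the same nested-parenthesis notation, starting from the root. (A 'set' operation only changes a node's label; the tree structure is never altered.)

Answer: J(Z(C O) L D)

Derivation:
Step 1 (down 0): focus=Z path=0 depth=1 children=['C', 'E'] left=[] right=['L', 'D'] parent=J
Step 2 (down 1): focus=E path=0/1 depth=2 children=[] left=['C'] right=[] parent=Z
Step 3 (set O): focus=O path=0/1 depth=2 children=[] left=['C'] right=[] parent=Z
Step 4 (up): focus=Z path=0 depth=1 children=['C', 'O'] left=[] right=['L', 'D'] parent=J
Step 5 (right): focus=L path=1 depth=1 children=[] left=['Z'] right=['D'] parent=J
Step 6 (left): focus=Z path=0 depth=1 children=['C', 'O'] left=[] right=['L', 'D'] parent=J
Step 7 (down 1): focus=O path=0/1 depth=2 children=[] left=['C'] right=[] parent=Z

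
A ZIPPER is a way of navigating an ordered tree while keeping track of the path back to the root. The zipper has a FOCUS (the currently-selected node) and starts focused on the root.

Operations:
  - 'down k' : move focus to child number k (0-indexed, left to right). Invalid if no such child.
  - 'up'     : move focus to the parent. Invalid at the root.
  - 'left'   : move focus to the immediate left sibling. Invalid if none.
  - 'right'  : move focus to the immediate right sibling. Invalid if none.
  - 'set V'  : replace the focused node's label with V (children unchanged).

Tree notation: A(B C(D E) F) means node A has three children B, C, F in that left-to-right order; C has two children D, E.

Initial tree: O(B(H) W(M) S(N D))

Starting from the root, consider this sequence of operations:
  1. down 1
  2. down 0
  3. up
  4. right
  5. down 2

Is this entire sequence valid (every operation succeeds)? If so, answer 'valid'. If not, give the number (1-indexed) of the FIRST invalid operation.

Answer: 5

Derivation:
Step 1 (down 1): focus=W path=1 depth=1 children=['M'] left=['B'] right=['S'] parent=O
Step 2 (down 0): focus=M path=1/0 depth=2 children=[] left=[] right=[] parent=W
Step 3 (up): focus=W path=1 depth=1 children=['M'] left=['B'] right=['S'] parent=O
Step 4 (right): focus=S path=2 depth=1 children=['N', 'D'] left=['B', 'W'] right=[] parent=O
Step 5 (down 2): INVALID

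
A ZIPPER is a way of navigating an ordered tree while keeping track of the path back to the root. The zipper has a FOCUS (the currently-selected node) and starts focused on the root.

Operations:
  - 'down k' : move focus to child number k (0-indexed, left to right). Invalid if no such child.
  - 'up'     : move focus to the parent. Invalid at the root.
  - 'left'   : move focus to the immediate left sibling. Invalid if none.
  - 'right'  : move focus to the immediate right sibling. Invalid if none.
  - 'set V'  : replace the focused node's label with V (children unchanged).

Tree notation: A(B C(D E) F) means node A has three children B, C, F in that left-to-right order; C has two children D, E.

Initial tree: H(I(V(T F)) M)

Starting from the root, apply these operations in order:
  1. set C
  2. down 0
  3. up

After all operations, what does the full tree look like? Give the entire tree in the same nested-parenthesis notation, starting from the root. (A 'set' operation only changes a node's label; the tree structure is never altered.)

Answer: C(I(V(T F)) M)

Derivation:
Step 1 (set C): focus=C path=root depth=0 children=['I', 'M'] (at root)
Step 2 (down 0): focus=I path=0 depth=1 children=['V'] left=[] right=['M'] parent=C
Step 3 (up): focus=C path=root depth=0 children=['I', 'M'] (at root)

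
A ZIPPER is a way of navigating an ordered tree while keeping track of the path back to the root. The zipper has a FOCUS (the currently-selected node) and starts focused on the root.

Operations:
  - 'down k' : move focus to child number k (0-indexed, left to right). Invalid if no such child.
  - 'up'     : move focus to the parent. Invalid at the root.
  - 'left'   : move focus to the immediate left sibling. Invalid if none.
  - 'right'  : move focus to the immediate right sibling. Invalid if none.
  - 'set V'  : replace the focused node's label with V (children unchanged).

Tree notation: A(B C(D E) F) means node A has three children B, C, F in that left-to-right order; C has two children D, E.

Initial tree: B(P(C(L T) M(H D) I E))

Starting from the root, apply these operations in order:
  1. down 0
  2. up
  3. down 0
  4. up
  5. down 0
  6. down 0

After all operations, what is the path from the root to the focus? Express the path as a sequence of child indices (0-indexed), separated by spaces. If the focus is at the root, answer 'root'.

Answer: 0 0

Derivation:
Step 1 (down 0): focus=P path=0 depth=1 children=['C', 'M', 'I', 'E'] left=[] right=[] parent=B
Step 2 (up): focus=B path=root depth=0 children=['P'] (at root)
Step 3 (down 0): focus=P path=0 depth=1 children=['C', 'M', 'I', 'E'] left=[] right=[] parent=B
Step 4 (up): focus=B path=root depth=0 children=['P'] (at root)
Step 5 (down 0): focus=P path=0 depth=1 children=['C', 'M', 'I', 'E'] left=[] right=[] parent=B
Step 6 (down 0): focus=C path=0/0 depth=2 children=['L', 'T'] left=[] right=['M', 'I', 'E'] parent=P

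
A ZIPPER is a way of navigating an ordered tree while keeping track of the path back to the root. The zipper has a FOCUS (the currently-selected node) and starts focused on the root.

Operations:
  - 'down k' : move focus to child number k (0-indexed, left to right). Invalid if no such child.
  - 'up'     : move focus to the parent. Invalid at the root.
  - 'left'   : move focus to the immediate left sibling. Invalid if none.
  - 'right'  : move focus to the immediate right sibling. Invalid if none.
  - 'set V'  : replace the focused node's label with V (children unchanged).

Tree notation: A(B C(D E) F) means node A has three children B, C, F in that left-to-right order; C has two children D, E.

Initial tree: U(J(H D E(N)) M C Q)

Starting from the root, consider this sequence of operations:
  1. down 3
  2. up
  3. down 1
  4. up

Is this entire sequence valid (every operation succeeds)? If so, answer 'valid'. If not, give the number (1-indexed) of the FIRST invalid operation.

Step 1 (down 3): focus=Q path=3 depth=1 children=[] left=['J', 'M', 'C'] right=[] parent=U
Step 2 (up): focus=U path=root depth=0 children=['J', 'M', 'C', 'Q'] (at root)
Step 3 (down 1): focus=M path=1 depth=1 children=[] left=['J'] right=['C', 'Q'] parent=U
Step 4 (up): focus=U path=root depth=0 children=['J', 'M', 'C', 'Q'] (at root)

Answer: valid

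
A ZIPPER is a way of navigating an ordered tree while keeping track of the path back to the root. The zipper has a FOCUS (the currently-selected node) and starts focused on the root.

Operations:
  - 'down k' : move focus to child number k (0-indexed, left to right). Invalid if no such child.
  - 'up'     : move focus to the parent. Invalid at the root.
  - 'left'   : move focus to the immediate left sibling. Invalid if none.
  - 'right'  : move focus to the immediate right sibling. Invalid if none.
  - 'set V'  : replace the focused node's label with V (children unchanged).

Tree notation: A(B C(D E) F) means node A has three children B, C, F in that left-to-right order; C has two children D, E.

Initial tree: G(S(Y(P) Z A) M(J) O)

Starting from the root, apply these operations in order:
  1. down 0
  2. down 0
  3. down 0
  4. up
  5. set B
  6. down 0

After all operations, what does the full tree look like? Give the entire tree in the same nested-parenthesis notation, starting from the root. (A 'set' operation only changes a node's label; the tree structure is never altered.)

Answer: G(S(B(P) Z A) M(J) O)

Derivation:
Step 1 (down 0): focus=S path=0 depth=1 children=['Y', 'Z', 'A'] left=[] right=['M', 'O'] parent=G
Step 2 (down 0): focus=Y path=0/0 depth=2 children=['P'] left=[] right=['Z', 'A'] parent=S
Step 3 (down 0): focus=P path=0/0/0 depth=3 children=[] left=[] right=[] parent=Y
Step 4 (up): focus=Y path=0/0 depth=2 children=['P'] left=[] right=['Z', 'A'] parent=S
Step 5 (set B): focus=B path=0/0 depth=2 children=['P'] left=[] right=['Z', 'A'] parent=S
Step 6 (down 0): focus=P path=0/0/0 depth=3 children=[] left=[] right=[] parent=B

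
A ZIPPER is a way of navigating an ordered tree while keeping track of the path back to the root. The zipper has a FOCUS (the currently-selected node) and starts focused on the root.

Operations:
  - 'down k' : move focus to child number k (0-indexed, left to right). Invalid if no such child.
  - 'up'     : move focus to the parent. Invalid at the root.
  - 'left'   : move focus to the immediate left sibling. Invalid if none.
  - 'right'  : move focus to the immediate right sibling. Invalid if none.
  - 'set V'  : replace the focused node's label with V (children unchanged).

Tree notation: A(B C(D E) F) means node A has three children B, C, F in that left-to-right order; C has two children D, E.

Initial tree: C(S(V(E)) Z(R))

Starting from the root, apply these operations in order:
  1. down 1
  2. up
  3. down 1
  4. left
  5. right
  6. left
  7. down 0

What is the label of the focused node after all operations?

Step 1 (down 1): focus=Z path=1 depth=1 children=['R'] left=['S'] right=[] parent=C
Step 2 (up): focus=C path=root depth=0 children=['S', 'Z'] (at root)
Step 3 (down 1): focus=Z path=1 depth=1 children=['R'] left=['S'] right=[] parent=C
Step 4 (left): focus=S path=0 depth=1 children=['V'] left=[] right=['Z'] parent=C
Step 5 (right): focus=Z path=1 depth=1 children=['R'] left=['S'] right=[] parent=C
Step 6 (left): focus=S path=0 depth=1 children=['V'] left=[] right=['Z'] parent=C
Step 7 (down 0): focus=V path=0/0 depth=2 children=['E'] left=[] right=[] parent=S

Answer: V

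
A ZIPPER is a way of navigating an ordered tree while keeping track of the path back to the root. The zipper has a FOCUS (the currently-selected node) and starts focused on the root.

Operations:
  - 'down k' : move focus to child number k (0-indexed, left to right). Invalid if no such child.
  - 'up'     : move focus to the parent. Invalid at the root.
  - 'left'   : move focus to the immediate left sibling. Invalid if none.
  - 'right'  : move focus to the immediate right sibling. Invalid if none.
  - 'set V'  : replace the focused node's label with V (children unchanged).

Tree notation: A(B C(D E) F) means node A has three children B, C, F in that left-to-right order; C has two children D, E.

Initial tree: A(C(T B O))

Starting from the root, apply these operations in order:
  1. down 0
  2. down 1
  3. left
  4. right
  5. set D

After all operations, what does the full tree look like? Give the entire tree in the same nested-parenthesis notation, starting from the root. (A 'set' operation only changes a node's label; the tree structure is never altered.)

Step 1 (down 0): focus=C path=0 depth=1 children=['T', 'B', 'O'] left=[] right=[] parent=A
Step 2 (down 1): focus=B path=0/1 depth=2 children=[] left=['T'] right=['O'] parent=C
Step 3 (left): focus=T path=0/0 depth=2 children=[] left=[] right=['B', 'O'] parent=C
Step 4 (right): focus=B path=0/1 depth=2 children=[] left=['T'] right=['O'] parent=C
Step 5 (set D): focus=D path=0/1 depth=2 children=[] left=['T'] right=['O'] parent=C

Answer: A(C(T D O))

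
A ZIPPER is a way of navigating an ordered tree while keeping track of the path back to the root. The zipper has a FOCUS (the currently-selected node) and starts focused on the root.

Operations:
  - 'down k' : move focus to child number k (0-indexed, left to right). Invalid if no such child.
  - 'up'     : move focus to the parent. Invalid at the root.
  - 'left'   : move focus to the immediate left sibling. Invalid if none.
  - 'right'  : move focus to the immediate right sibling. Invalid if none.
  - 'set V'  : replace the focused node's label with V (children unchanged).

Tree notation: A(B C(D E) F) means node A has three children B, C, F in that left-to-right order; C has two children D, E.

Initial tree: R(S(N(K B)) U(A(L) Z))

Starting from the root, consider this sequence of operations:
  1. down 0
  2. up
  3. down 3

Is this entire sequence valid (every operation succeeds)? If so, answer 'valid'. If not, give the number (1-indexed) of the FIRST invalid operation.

Answer: 3

Derivation:
Step 1 (down 0): focus=S path=0 depth=1 children=['N'] left=[] right=['U'] parent=R
Step 2 (up): focus=R path=root depth=0 children=['S', 'U'] (at root)
Step 3 (down 3): INVALID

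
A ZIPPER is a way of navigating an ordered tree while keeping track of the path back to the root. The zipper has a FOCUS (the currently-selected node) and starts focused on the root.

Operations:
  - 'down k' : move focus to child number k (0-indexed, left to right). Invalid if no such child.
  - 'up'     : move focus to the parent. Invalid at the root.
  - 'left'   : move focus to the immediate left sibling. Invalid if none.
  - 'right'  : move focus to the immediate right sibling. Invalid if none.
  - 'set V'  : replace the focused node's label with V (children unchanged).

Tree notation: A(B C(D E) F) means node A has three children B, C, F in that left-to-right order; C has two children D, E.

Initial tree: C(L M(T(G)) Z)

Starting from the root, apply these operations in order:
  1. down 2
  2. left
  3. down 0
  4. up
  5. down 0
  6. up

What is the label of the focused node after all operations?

Answer: M

Derivation:
Step 1 (down 2): focus=Z path=2 depth=1 children=[] left=['L', 'M'] right=[] parent=C
Step 2 (left): focus=M path=1 depth=1 children=['T'] left=['L'] right=['Z'] parent=C
Step 3 (down 0): focus=T path=1/0 depth=2 children=['G'] left=[] right=[] parent=M
Step 4 (up): focus=M path=1 depth=1 children=['T'] left=['L'] right=['Z'] parent=C
Step 5 (down 0): focus=T path=1/0 depth=2 children=['G'] left=[] right=[] parent=M
Step 6 (up): focus=M path=1 depth=1 children=['T'] left=['L'] right=['Z'] parent=C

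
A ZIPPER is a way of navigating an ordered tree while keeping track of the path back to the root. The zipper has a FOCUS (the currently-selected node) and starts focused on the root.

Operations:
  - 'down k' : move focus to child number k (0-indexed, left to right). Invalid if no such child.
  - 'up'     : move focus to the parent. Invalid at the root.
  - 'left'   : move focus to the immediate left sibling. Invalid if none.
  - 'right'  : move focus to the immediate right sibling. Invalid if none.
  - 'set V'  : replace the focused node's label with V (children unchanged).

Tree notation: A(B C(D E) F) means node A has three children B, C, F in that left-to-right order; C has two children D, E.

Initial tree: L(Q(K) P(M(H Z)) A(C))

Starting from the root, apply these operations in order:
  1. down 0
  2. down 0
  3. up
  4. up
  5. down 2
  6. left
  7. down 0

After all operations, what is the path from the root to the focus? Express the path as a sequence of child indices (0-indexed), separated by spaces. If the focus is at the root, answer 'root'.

Answer: 1 0

Derivation:
Step 1 (down 0): focus=Q path=0 depth=1 children=['K'] left=[] right=['P', 'A'] parent=L
Step 2 (down 0): focus=K path=0/0 depth=2 children=[] left=[] right=[] parent=Q
Step 3 (up): focus=Q path=0 depth=1 children=['K'] left=[] right=['P', 'A'] parent=L
Step 4 (up): focus=L path=root depth=0 children=['Q', 'P', 'A'] (at root)
Step 5 (down 2): focus=A path=2 depth=1 children=['C'] left=['Q', 'P'] right=[] parent=L
Step 6 (left): focus=P path=1 depth=1 children=['M'] left=['Q'] right=['A'] parent=L
Step 7 (down 0): focus=M path=1/0 depth=2 children=['H', 'Z'] left=[] right=[] parent=P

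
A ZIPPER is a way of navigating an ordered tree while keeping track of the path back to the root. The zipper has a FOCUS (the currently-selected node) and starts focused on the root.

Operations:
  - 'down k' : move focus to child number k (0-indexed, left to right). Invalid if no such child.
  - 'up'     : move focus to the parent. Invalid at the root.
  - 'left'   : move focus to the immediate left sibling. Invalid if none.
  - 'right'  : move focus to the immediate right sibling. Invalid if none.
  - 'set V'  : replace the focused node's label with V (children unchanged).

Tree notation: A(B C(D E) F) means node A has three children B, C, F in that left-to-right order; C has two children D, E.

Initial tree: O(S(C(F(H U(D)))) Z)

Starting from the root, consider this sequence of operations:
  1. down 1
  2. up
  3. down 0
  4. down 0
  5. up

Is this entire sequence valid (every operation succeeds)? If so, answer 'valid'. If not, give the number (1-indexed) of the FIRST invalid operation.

Answer: valid

Derivation:
Step 1 (down 1): focus=Z path=1 depth=1 children=[] left=['S'] right=[] parent=O
Step 2 (up): focus=O path=root depth=0 children=['S', 'Z'] (at root)
Step 3 (down 0): focus=S path=0 depth=1 children=['C'] left=[] right=['Z'] parent=O
Step 4 (down 0): focus=C path=0/0 depth=2 children=['F'] left=[] right=[] parent=S
Step 5 (up): focus=S path=0 depth=1 children=['C'] left=[] right=['Z'] parent=O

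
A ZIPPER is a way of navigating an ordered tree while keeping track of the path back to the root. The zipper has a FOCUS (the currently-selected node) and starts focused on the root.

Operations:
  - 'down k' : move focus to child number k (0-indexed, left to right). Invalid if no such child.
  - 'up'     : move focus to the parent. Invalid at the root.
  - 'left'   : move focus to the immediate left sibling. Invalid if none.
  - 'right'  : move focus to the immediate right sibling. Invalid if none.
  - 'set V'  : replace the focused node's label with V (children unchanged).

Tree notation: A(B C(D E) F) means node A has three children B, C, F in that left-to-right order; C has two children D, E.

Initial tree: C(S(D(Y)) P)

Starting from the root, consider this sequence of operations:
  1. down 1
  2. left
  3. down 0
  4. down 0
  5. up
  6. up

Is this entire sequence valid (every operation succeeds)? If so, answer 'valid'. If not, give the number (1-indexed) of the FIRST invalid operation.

Step 1 (down 1): focus=P path=1 depth=1 children=[] left=['S'] right=[] parent=C
Step 2 (left): focus=S path=0 depth=1 children=['D'] left=[] right=['P'] parent=C
Step 3 (down 0): focus=D path=0/0 depth=2 children=['Y'] left=[] right=[] parent=S
Step 4 (down 0): focus=Y path=0/0/0 depth=3 children=[] left=[] right=[] parent=D
Step 5 (up): focus=D path=0/0 depth=2 children=['Y'] left=[] right=[] parent=S
Step 6 (up): focus=S path=0 depth=1 children=['D'] left=[] right=['P'] parent=C

Answer: valid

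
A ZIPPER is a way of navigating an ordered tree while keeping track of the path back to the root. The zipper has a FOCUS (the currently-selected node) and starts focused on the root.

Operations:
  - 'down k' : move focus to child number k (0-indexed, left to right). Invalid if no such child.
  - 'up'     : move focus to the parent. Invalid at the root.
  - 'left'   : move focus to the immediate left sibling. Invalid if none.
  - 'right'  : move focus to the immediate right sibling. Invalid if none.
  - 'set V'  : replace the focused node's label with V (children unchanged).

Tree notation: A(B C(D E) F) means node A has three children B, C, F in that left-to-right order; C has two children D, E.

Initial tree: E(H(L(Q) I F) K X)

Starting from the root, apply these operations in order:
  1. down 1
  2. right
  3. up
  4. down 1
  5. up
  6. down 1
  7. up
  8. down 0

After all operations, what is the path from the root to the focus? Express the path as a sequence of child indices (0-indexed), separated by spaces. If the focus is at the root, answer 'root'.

Step 1 (down 1): focus=K path=1 depth=1 children=[] left=['H'] right=['X'] parent=E
Step 2 (right): focus=X path=2 depth=1 children=[] left=['H', 'K'] right=[] parent=E
Step 3 (up): focus=E path=root depth=0 children=['H', 'K', 'X'] (at root)
Step 4 (down 1): focus=K path=1 depth=1 children=[] left=['H'] right=['X'] parent=E
Step 5 (up): focus=E path=root depth=0 children=['H', 'K', 'X'] (at root)
Step 6 (down 1): focus=K path=1 depth=1 children=[] left=['H'] right=['X'] parent=E
Step 7 (up): focus=E path=root depth=0 children=['H', 'K', 'X'] (at root)
Step 8 (down 0): focus=H path=0 depth=1 children=['L', 'I', 'F'] left=[] right=['K', 'X'] parent=E

Answer: 0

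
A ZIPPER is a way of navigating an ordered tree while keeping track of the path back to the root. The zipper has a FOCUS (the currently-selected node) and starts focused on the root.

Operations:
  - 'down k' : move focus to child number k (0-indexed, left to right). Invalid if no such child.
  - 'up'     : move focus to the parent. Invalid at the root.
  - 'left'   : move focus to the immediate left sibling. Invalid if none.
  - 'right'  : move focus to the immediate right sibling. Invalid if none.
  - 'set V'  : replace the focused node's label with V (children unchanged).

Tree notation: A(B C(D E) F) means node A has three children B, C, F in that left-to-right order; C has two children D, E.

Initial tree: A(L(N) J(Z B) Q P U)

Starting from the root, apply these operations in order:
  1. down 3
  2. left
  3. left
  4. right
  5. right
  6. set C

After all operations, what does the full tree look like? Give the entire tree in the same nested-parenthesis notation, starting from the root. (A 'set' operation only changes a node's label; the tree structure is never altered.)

Answer: A(L(N) J(Z B) Q C U)

Derivation:
Step 1 (down 3): focus=P path=3 depth=1 children=[] left=['L', 'J', 'Q'] right=['U'] parent=A
Step 2 (left): focus=Q path=2 depth=1 children=[] left=['L', 'J'] right=['P', 'U'] parent=A
Step 3 (left): focus=J path=1 depth=1 children=['Z', 'B'] left=['L'] right=['Q', 'P', 'U'] parent=A
Step 4 (right): focus=Q path=2 depth=1 children=[] left=['L', 'J'] right=['P', 'U'] parent=A
Step 5 (right): focus=P path=3 depth=1 children=[] left=['L', 'J', 'Q'] right=['U'] parent=A
Step 6 (set C): focus=C path=3 depth=1 children=[] left=['L', 'J', 'Q'] right=['U'] parent=A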